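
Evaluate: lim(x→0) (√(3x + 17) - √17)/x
This is a standard limit.

Factor or rationalize the expression:
  lim(x→0) (√(3x + 17) - √17)/x = 3·sqrt(17)/34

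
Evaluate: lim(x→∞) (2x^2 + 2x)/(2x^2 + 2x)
This is an ∞/∞ indeterminate form.

Apply L'Hôpital's rule: differentiate numerator and denominator separately.
  f(x) = 2·x^2 + 2·x   ⇒   f'(x) = 4·x + 2
  g(x) = 2·x^2 + 2·x   ⇒   g'(x) = 4·x + 2
  lim(x→∞) f'(x)/g'(x) = lim(x→∞) (4·x + 2)/(4·x + 2)
  = 1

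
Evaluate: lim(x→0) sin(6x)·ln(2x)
This is a 0·∞ indeterminate form.

Rewrite 0·∞ as a quotient (0/0 or ∞/∞ form), then apply L'Hôpital's rule:
  lim(x→0) sin(6x)·ln(2x) = 0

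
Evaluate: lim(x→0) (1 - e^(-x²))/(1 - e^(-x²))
This is a 0/0 indeterminate form.

Apply L'Hôpital's rule: differentiate numerator and denominator separately.
  f(x) = 1 - e^(-x^2)   ⇒   f'(x) = 2·x·e^(-x^2)
  g(x) = 1 - e^(-x^2)   ⇒   g'(x) = 2·x·e^(-x^2)
  lim(x→0) f'(x)/g'(x) = lim(x→0) (2·x·e^(-x^2))/(2·x·e^(-x^2))
  = 1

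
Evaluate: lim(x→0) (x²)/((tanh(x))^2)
This is a 0/0 indeterminate form.

Apply L'Hôpital's rule: differentiate numerator and denominator separately.
  f(x) = x^2   ⇒   f'(x) = 2·x
  g(x) = tanh(x)^2   ⇒   g'(x) = (2 - 2·tanh(x)^2)·tanh(x)
  lim(x→0) f'(x)/g'(x) = lim(x→0) (2·x)/((2 - 2·tanh(x)^2)·tanh(x))
  = 1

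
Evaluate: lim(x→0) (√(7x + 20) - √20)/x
This is a standard limit.

Factor or rationalize the expression:
  lim(x→0) (√(7x + 20) - √20)/x = 7·sqrt(5)/20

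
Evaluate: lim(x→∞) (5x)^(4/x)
This is an exponential indeterminate form.

For exponential indeterminate forms, take the natural log:
  Let L = lim(x→∞) (5x)^(4/x)
  Then ln(L) = lim(x→∞) [exponent × ln(base)]
  Evaluate using L'Hôpital or standard limits, then exponentiate.
  L = 1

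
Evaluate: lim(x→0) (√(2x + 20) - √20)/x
This is a standard limit.

Factor or rationalize the expression:
  lim(x→0) (√(2x + 20) - √20)/x = sqrt(5)/10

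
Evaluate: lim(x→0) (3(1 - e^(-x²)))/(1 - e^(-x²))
This is a 0/0 indeterminate form.

Apply L'Hôpital's rule: differentiate numerator and denominator separately.
  f(x) = 3 - 3·e^(-x^2)   ⇒   f'(x) = 6·x·e^(-x^2)
  g(x) = 1 - e^(-x^2)   ⇒   g'(x) = 2·x·e^(-x^2)
  lim(x→0) f'(x)/g'(x) = lim(x→0) (6·x·e^(-x^2))/(2·x·e^(-x^2))
  = 3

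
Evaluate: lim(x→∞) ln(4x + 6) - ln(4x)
This is an ∞-∞ indeterminate form.

Combine fractions or rationalize to convert ∞-∞ to 0/0 form:
  lim(x→∞) ln(4x + 6) - ln(4x) = 0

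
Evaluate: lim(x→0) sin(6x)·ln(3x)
This is a 0·∞ indeterminate form.

Rewrite 0·∞ as a quotient (0/0 or ∞/∞ form), then apply L'Hôpital's rule:
  lim(x→0) sin(6x)·ln(3x) = 0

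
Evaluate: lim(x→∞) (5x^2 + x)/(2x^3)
This is an ∞/∞ indeterminate form.

Apply L'Hôpital's rule: differentiate numerator and denominator separately.
  f(x) = 5·x^2 + x   ⇒   f'(x) = 10·x + 1
  g(x) = 2·x^3   ⇒   g'(x) = 6·x^2
  lim(x→∞) f'(x)/g'(x) = lim(x→∞) (10·x + 1)/(6·x^2)
  = 0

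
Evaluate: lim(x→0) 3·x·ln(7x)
This is a 0·∞ indeterminate form.

Rewrite 0·∞ as a quotient (0/0 or ∞/∞ form), then apply L'Hôpital's rule:
  lim(x→0) 3·x·ln(7x) = 0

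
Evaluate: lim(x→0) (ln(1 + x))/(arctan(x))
This is a 0/0 indeterminate form.

Apply L'Hôpital's rule: differentiate numerator and denominator separately.
  f(x) = ln(x + 1)   ⇒   f'(x) = 1/(x + 1)
  g(x) = atan(x)   ⇒   g'(x) = 1/(x^2 + 1)
  lim(x→0) f'(x)/g'(x) = lim(x→0) (1/(x + 1))/(1/(x^2 + 1))
  = 1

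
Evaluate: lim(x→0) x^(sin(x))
This is an exponential indeterminate form.

For exponential indeterminate forms, take the natural log:
  Let L = lim(x→0) x^(sin(x))
  Then ln(L) = lim(x→0) [exponent × ln(base)]
  Evaluate using L'Hôpital or standard limits, then exponentiate.
  L = 1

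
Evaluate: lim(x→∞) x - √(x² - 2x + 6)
This is an ∞-∞ indeterminate form.

Combine fractions or rationalize to convert ∞-∞ to 0/0 form:
  lim(x→∞) x - √(x² - 2x + 6) = 1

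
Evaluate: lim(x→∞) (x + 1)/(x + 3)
This is an ∞/∞ indeterminate form.

Apply L'Hôpital's rule: differentiate numerator and denominator separately.
  f(x) = x + 1   ⇒   f'(x) = 1
  g(x) = x + 3   ⇒   g'(x) = 1
  lim(x→∞) f'(x)/g'(x) = lim(x→∞) (1)/(1)
  = 1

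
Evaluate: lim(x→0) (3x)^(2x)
This is an exponential indeterminate form.

For exponential indeterminate forms, take the natural log:
  Let L = lim(x→0) (3x)^(2x)
  Then ln(L) = lim(x→0) [exponent × ln(base)]
  Evaluate using L'Hôpital or standard limits, then exponentiate.
  L = 1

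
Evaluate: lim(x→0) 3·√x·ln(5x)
This is a 0·∞ indeterminate form.

Rewrite 0·∞ as a quotient (0/0 or ∞/∞ form), then apply L'Hôpital's rule:
  lim(x→0) 3·√x·ln(5x) = 0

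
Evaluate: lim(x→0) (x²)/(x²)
This is a 0/0 indeterminate form.

Apply L'Hôpital's rule: differentiate numerator and denominator separately.
  f(x) = x^2   ⇒   f'(x) = 2·x
  g(x) = x^2   ⇒   g'(x) = 2·x
  lim(x→0) f'(x)/g'(x) = lim(x→0) (2·x)/(2·x)
  = 1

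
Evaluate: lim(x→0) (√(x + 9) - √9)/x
This is a standard limit.

Factor or rationalize the expression:
  lim(x→0) (√(x + 9) - √9)/x = 1/6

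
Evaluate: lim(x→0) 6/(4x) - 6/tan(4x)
This is an ∞-∞ indeterminate form.

Combine fractions or rationalize to convert ∞-∞ to 0/0 form:
  lim(x→0) 6/(4x) - 6/tan(4x) = 0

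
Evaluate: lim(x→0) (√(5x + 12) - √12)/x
This is a standard limit.

Factor or rationalize the expression:
  lim(x→0) (√(5x + 12) - √12)/x = 5·sqrt(3)/12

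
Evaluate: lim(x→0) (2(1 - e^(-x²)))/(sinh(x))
This is a 0/0 indeterminate form.

Apply L'Hôpital's rule: differentiate numerator and denominator separately.
  f(x) = 2 - 2·e^(-x^2)   ⇒   f'(x) = 4·x·e^(-x^2)
  g(x) = sinh(x)   ⇒   g'(x) = cosh(x)
  lim(x→0) f'(x)/g'(x) = lim(x→0) (4·x·e^(-x^2))/(cosh(x))
  = 0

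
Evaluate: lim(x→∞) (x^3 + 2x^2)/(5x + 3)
This is an ∞/∞ indeterminate form.

Apply L'Hôpital's rule: differentiate numerator and denominator separately.
  f(x) = x^3 + 2·x^2   ⇒   f'(x) = 3·x^2 + 4·x
  g(x) = 5·x + 3   ⇒   g'(x) = 5
  lim(x→∞) f'(x)/g'(x) = lim(x→∞) (3·x^2 + 4·x)/(5)
  = ∞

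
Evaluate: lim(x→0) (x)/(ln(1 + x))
This is a 0/0 indeterminate form.

Apply L'Hôpital's rule: differentiate numerator and denominator separately.
  f(x) = x   ⇒   f'(x) = 1
  g(x) = ln(x + 1)   ⇒   g'(x) = 1/(x + 1)
  lim(x→0) f'(x)/g'(x) = lim(x→0) (1)/(1/(x + 1))
  = 1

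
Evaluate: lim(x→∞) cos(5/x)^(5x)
This is an exponential indeterminate form.

For exponential indeterminate forms, take the natural log:
  Let L = lim(x→∞) cos(5/x)^(5x)
  Then ln(L) = lim(x→∞) [exponent × ln(base)]
  Evaluate using L'Hôpital or standard limits, then exponentiate.
  L = 1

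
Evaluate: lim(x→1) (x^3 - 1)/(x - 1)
This is a standard limit.

Factor or rationalize the expression:
  lim(x→1) (x^3 - 1)/(x - 1) = 3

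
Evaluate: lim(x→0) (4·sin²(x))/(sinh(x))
This is a 0/0 indeterminate form.

Apply L'Hôpital's rule: differentiate numerator and denominator separately.
  f(x) = 4·sin(x)^2   ⇒   f'(x) = 8·sin(x)·cos(x)
  g(x) = sinh(x)   ⇒   g'(x) = cosh(x)
  lim(x→0) f'(x)/g'(x) = lim(x→0) (8·sin(x)·cos(x))/(cosh(x))
  = 0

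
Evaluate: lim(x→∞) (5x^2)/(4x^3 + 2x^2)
This is an ∞/∞ indeterminate form.

Apply L'Hôpital's rule: differentiate numerator and denominator separately.
  f(x) = 5·x^2   ⇒   f'(x) = 10·x
  g(x) = 4·x^3 + 2·x^2   ⇒   g'(x) = 12·x^2 + 4·x
  lim(x→∞) f'(x)/g'(x) = lim(x→∞) (10·x)/(12·x^2 + 4·x)
  = 0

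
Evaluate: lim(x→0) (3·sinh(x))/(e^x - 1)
This is a 0/0 indeterminate form.

Apply L'Hôpital's rule: differentiate numerator and denominator separately.
  f(x) = 3·sinh(x)   ⇒   f'(x) = 3·cosh(x)
  g(x) = e^(x) - 1   ⇒   g'(x) = e^(x)
  lim(x→0) f'(x)/g'(x) = lim(x→0) (3·cosh(x))/(e^(x))
  = 3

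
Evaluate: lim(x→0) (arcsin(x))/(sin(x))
This is a 0/0 indeterminate form.

Apply L'Hôpital's rule: differentiate numerator and denominator separately.
  f(x) = asin(x)   ⇒   f'(x) = 1/sqrt(1 - x^2)
  g(x) = sin(x)   ⇒   g'(x) = cos(x)
  lim(x→0) f'(x)/g'(x) = lim(x→0) (1/sqrt(1 - x^2))/(cos(x))
  = 1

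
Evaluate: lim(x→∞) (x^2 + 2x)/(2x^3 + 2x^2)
This is an ∞/∞ indeterminate form.

Apply L'Hôpital's rule: differentiate numerator and denominator separately.
  f(x) = x^2 + 2·x   ⇒   f'(x) = 2·x + 2
  g(x) = 2·x^3 + 2·x^2   ⇒   g'(x) = 6·x^2 + 4·x
  lim(x→∞) f'(x)/g'(x) = lim(x→∞) (2·x + 2)/(6·x^2 + 4·x)
  = 0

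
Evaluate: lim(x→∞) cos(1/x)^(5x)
This is an exponential indeterminate form.

For exponential indeterminate forms, take the natural log:
  Let L = lim(x→∞) cos(1/x)^(5x)
  Then ln(L) = lim(x→∞) [exponent × ln(base)]
  Evaluate using L'Hôpital or standard limits, then exponentiate.
  L = 1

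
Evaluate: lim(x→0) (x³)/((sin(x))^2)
This is a 0/0 indeterminate form.

Apply L'Hôpital's rule: differentiate numerator and denominator separately.
  f(x) = x^3   ⇒   f'(x) = 3·x^2
  g(x) = sin(x)^2   ⇒   g'(x) = 2·sin(x)·cos(x)
  lim(x→0) f'(x)/g'(x) = lim(x→0) (3·x^2)/(2·sin(x)·cos(x))
  = 0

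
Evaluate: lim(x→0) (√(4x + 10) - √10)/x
This is a standard limit.

Factor or rationalize the expression:
  lim(x→0) (√(4x + 10) - √10)/x = sqrt(10)/5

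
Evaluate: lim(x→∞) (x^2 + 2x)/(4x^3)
This is an ∞/∞ indeterminate form.

Apply L'Hôpital's rule: differentiate numerator and denominator separately.
  f(x) = x^2 + 2·x   ⇒   f'(x) = 2·x + 2
  g(x) = 4·x^3   ⇒   g'(x) = 12·x^2
  lim(x→∞) f'(x)/g'(x) = lim(x→∞) (2·x + 2)/(12·x^2)
  = 0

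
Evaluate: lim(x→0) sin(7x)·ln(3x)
This is a 0·∞ indeterminate form.

Rewrite 0·∞ as a quotient (0/0 or ∞/∞ form), then apply L'Hôpital's rule:
  lim(x→0) sin(7x)·ln(3x) = 0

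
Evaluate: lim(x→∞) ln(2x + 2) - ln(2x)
This is an ∞-∞ indeterminate form.

Combine fractions or rationalize to convert ∞-∞ to 0/0 form:
  lim(x→∞) ln(2x + 2) - ln(2x) = 0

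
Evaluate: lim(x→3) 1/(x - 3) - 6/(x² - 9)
This is an ∞-∞ indeterminate form.

Combine fractions or rationalize to convert ∞-∞ to 0/0 form:
  lim(x→3) 1/(x - 3) - 6/(x² - 9) = 1/6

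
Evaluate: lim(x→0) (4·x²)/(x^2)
This is a 0/0 indeterminate form.

Apply L'Hôpital's rule: differentiate numerator and denominator separately.
  f(x) = 4·x^2   ⇒   f'(x) = 8·x
  g(x) = x^2   ⇒   g'(x) = 2·x
  lim(x→0) f'(x)/g'(x) = lim(x→0) (8·x)/(2·x)
  = 4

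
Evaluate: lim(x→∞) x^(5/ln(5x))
This is an exponential indeterminate form.

For exponential indeterminate forms, take the natural log:
  Let L = lim(x→∞) x^(5/ln(5x))
  Then ln(L) = lim(x→∞) [exponent × ln(base)]
  Evaluate using L'Hôpital or standard limits, then exponentiate.
  L = e^(5)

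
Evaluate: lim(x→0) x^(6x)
This is an exponential indeterminate form.

For exponential indeterminate forms, take the natural log:
  Let L = lim(x→0) x^(6x)
  Then ln(L) = lim(x→0) [exponent × ln(base)]
  Evaluate using L'Hôpital or standard limits, then exponentiate.
  L = 1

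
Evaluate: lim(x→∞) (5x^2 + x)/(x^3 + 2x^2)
This is an ∞/∞ indeterminate form.

Apply L'Hôpital's rule: differentiate numerator and denominator separately.
  f(x) = 5·x^2 + x   ⇒   f'(x) = 10·x + 1
  g(x) = x^3 + 2·x^2   ⇒   g'(x) = 3·x^2 + 4·x
  lim(x→∞) f'(x)/g'(x) = lim(x→∞) (10·x + 1)/(3·x^2 + 4·x)
  = 0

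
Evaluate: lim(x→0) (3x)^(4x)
This is an exponential indeterminate form.

For exponential indeterminate forms, take the natural log:
  Let L = lim(x→0) (3x)^(4x)
  Then ln(L) = lim(x→0) [exponent × ln(base)]
  Evaluate using L'Hôpital or standard limits, then exponentiate.
  L = 1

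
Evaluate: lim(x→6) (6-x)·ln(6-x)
This is a 0·∞ indeterminate form.

Rewrite 0·∞ as a quotient (0/0 or ∞/∞ form), then apply L'Hôpital's rule:
  lim(x→6) (6-x)·ln(6-x) = 0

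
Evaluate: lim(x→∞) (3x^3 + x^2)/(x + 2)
This is an ∞/∞ indeterminate form.

Apply L'Hôpital's rule: differentiate numerator and denominator separately.
  f(x) = 3·x^3 + x^2   ⇒   f'(x) = 9·x^2 + 2·x
  g(x) = x + 2   ⇒   g'(x) = 1
  lim(x→∞) f'(x)/g'(x) = lim(x→∞) (9·x^2 + 2·x)/(1)
  = ∞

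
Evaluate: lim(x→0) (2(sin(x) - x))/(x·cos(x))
This is a 0/0 indeterminate form.

Apply L'Hôpital's rule: differentiate numerator and denominator separately.
  f(x) = -2·x + 2·sin(x)   ⇒   f'(x) = 2·cos(x) - 2
  g(x) = x·cos(x)   ⇒   g'(x) = -x·sin(x) + cos(x)
  lim(x→0) f'(x)/g'(x) = lim(x→0) (2·cos(x) - 2)/(-x·sin(x) + cos(x))
  = 0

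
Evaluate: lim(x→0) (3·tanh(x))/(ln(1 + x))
This is a 0/0 indeterminate form.

Apply L'Hôpital's rule: differentiate numerator and denominator separately.
  f(x) = 3·tanh(x)   ⇒   f'(x) = 3 - 3·tanh(x)^2
  g(x) = ln(x + 1)   ⇒   g'(x) = 1/(x + 1)
  lim(x→0) f'(x)/g'(x) = lim(x→0) (3 - 3·tanh(x)^2)/(1/(x + 1))
  = 3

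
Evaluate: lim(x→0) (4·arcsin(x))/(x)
This is a 0/0 indeterminate form.

Apply L'Hôpital's rule: differentiate numerator and denominator separately.
  f(x) = 4·asin(x)   ⇒   f'(x) = 4/sqrt(1 - x^2)
  g(x) = x   ⇒   g'(x) = 1
  lim(x→0) f'(x)/g'(x) = lim(x→0) (4/sqrt(1 - x^2))/(1)
  = 4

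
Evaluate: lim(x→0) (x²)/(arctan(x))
This is a 0/0 indeterminate form.

Apply L'Hôpital's rule: differentiate numerator and denominator separately.
  f(x) = x^2   ⇒   f'(x) = 2·x
  g(x) = atan(x)   ⇒   g'(x) = 1/(x^2 + 1)
  lim(x→0) f'(x)/g'(x) = lim(x→0) (2·x)/(1/(x^2 + 1))
  = 0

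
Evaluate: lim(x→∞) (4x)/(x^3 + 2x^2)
This is an ∞/∞ indeterminate form.

Apply L'Hôpital's rule: differentiate numerator and denominator separately.
  f(x) = 4·x   ⇒   f'(x) = 4
  g(x) = x^3 + 2·x^2   ⇒   g'(x) = 3·x^2 + 4·x
  lim(x→∞) f'(x)/g'(x) = lim(x→∞) (4)/(3·x^2 + 4·x)
  = 0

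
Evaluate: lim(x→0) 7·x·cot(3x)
This is a 0·∞ indeterminate form.

Rewrite 0·∞ as a quotient (0/0 or ∞/∞ form), then apply L'Hôpital's rule:
  lim(x→0) 7·x·cot(3x) = 7/3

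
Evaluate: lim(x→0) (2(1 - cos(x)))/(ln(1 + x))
This is a 0/0 indeterminate form.

Apply L'Hôpital's rule: differentiate numerator and denominator separately.
  f(x) = 2 - 2·cos(x)   ⇒   f'(x) = 2·sin(x)
  g(x) = ln(x + 1)   ⇒   g'(x) = 1/(x + 1)
  lim(x→0) f'(x)/g'(x) = lim(x→0) (2·sin(x))/(1/(x + 1))
  = 0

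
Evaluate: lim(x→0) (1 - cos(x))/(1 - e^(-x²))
This is a 0/0 indeterminate form.

Apply L'Hôpital's rule: differentiate numerator and denominator separately.
  f(x) = 1 - cos(x)   ⇒   f'(x) = sin(x)
  g(x) = 1 - e^(-x^2)   ⇒   g'(x) = 2·x·e^(-x^2)
  lim(x→0) f'(x)/g'(x) = lim(x→0) (sin(x))/(2·x·e^(-x^2))
  = 1/2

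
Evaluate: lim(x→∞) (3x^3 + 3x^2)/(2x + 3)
This is an ∞/∞ indeterminate form.

Apply L'Hôpital's rule: differentiate numerator and denominator separately.
  f(x) = 3·x^3 + 3·x^2   ⇒   f'(x) = 9·x^2 + 6·x
  g(x) = 2·x + 3   ⇒   g'(x) = 2
  lim(x→∞) f'(x)/g'(x) = lim(x→∞) (9·x^2 + 6·x)/(2)
  = ∞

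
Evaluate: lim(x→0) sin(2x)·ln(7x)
This is a 0·∞ indeterminate form.

Rewrite 0·∞ as a quotient (0/0 or ∞/∞ form), then apply L'Hôpital's rule:
  lim(x→0) sin(2x)·ln(7x) = 0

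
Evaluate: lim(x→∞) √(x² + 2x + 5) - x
This is an ∞-∞ indeterminate form.

Combine fractions or rationalize to convert ∞-∞ to 0/0 form:
  lim(x→∞) √(x² + 2x + 5) - x = 1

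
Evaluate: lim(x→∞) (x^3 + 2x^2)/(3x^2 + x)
This is an ∞/∞ indeterminate form.

Apply L'Hôpital's rule: differentiate numerator and denominator separately.
  f(x) = x^3 + 2·x^2   ⇒   f'(x) = 3·x^2 + 4·x
  g(x) = 3·x^2 + x   ⇒   g'(x) = 6·x + 1
  lim(x→∞) f'(x)/g'(x) = lim(x→∞) (3·x^2 + 4·x)/(6·x + 1)
  = ∞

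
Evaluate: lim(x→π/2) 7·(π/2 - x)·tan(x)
This is a 0·∞ indeterminate form.

Rewrite 0·∞ as a quotient (0/0 or ∞/∞ form), then apply L'Hôpital's rule:
  lim(x→π/2) 7·(π/2 - x)·tan(x) = 7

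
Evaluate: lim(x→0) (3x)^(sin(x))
This is an exponential indeterminate form.

For exponential indeterminate forms, take the natural log:
  Let L = lim(x→0) (3x)^(sin(x))
  Then ln(L) = lim(x→0) [exponent × ln(base)]
  Evaluate using L'Hôpital or standard limits, then exponentiate.
  L = 1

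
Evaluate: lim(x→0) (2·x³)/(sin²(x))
This is a 0/0 indeterminate form.

Apply L'Hôpital's rule: differentiate numerator and denominator separately.
  f(x) = 2·x^3   ⇒   f'(x) = 6·x^2
  g(x) = sin(x)^2   ⇒   g'(x) = 2·sin(x)·cos(x)
  lim(x→0) f'(x)/g'(x) = lim(x→0) (6·x^2)/(2·sin(x)·cos(x))
  = 0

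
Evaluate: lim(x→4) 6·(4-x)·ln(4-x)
This is a 0·∞ indeterminate form.

Rewrite 0·∞ as a quotient (0/0 or ∞/∞ form), then apply L'Hôpital's rule:
  lim(x→4) 6·(4-x)·ln(4-x) = 0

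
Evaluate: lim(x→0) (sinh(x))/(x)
This is a 0/0 indeterminate form.

Apply L'Hôpital's rule: differentiate numerator and denominator separately.
  f(x) = sinh(x)   ⇒   f'(x) = cosh(x)
  g(x) = x   ⇒   g'(x) = 1
  lim(x→0) f'(x)/g'(x) = lim(x→0) (cosh(x))/(1)
  = 1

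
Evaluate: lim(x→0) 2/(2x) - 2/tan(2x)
This is an ∞-∞ indeterminate form.

Combine fractions or rationalize to convert ∞-∞ to 0/0 form:
  lim(x→0) 2/(2x) - 2/tan(2x) = 0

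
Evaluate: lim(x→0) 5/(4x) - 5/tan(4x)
This is an ∞-∞ indeterminate form.

Combine fractions or rationalize to convert ∞-∞ to 0/0 form:
  lim(x→0) 5/(4x) - 5/tan(4x) = 0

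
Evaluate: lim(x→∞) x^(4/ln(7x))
This is an exponential indeterminate form.

For exponential indeterminate forms, take the natural log:
  Let L = lim(x→∞) x^(4/ln(7x))
  Then ln(L) = lim(x→∞) [exponent × ln(base)]
  Evaluate using L'Hôpital or standard limits, then exponentiate.
  L = e^(4)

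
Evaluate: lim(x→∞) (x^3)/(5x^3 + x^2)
This is an ∞/∞ indeterminate form.

Apply L'Hôpital's rule: differentiate numerator and denominator separately.
  f(x) = x^3   ⇒   f'(x) = 3·x^2
  g(x) = 5·x^3 + x^2   ⇒   g'(x) = 15·x^2 + 2·x
  lim(x→∞) f'(x)/g'(x) = lim(x→∞) (3·x^2)/(15·x^2 + 2·x)
  = 1/5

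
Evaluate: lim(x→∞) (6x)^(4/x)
This is an exponential indeterminate form.

For exponential indeterminate forms, take the natural log:
  Let L = lim(x→∞) (6x)^(4/x)
  Then ln(L) = lim(x→∞) [exponent × ln(base)]
  Evaluate using L'Hôpital or standard limits, then exponentiate.
  L = 1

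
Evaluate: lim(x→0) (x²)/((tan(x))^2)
This is a 0/0 indeterminate form.

Apply L'Hôpital's rule: differentiate numerator and denominator separately.
  f(x) = x^2   ⇒   f'(x) = 2·x
  g(x) = tan(x)^2   ⇒   g'(x) = (2·tan(x)^2 + 2)·tan(x)
  lim(x→0) f'(x)/g'(x) = lim(x→0) (2·x)/((2·tan(x)^2 + 2)·tan(x))
  = 1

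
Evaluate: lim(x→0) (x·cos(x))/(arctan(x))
This is a 0/0 indeterminate form.

Apply L'Hôpital's rule: differentiate numerator and denominator separately.
  f(x) = x·cos(x)   ⇒   f'(x) = -x·sin(x) + cos(x)
  g(x) = atan(x)   ⇒   g'(x) = 1/(x^2 + 1)
  lim(x→0) f'(x)/g'(x) = lim(x→0) (-x·sin(x) + cos(x))/(1/(x^2 + 1))
  = 1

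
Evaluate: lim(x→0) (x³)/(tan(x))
This is a 0/0 indeterminate form.

Apply L'Hôpital's rule: differentiate numerator and denominator separately.
  f(x) = x^3   ⇒   f'(x) = 3·x^2
  g(x) = tan(x)   ⇒   g'(x) = tan(x)^2 + 1
  lim(x→0) f'(x)/g'(x) = lim(x→0) (3·x^2)/(tan(x)^2 + 1)
  = 0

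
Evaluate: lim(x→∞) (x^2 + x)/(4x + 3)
This is an ∞/∞ indeterminate form.

Apply L'Hôpital's rule: differentiate numerator and denominator separately.
  f(x) = x^2 + x   ⇒   f'(x) = 2·x + 1
  g(x) = 4·x + 3   ⇒   g'(x) = 4
  lim(x→∞) f'(x)/g'(x) = lim(x→∞) (2·x + 1)/(4)
  = ∞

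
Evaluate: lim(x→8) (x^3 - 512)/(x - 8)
This is a standard limit.

Factor or rationalize the expression:
  lim(x→8) (x^3 - 512)/(x - 8) = 192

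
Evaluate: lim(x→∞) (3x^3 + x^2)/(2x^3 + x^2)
This is an ∞/∞ indeterminate form.

Apply L'Hôpital's rule: differentiate numerator and denominator separately.
  f(x) = 3·x^3 + x^2   ⇒   f'(x) = 9·x^2 + 2·x
  g(x) = 2·x^3 + x^2   ⇒   g'(x) = 6·x^2 + 2·x
  lim(x→∞) f'(x)/g'(x) = lim(x→∞) (9·x^2 + 2·x)/(6·x^2 + 2·x)
  = 3/2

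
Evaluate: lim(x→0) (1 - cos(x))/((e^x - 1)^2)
This is a 0/0 indeterminate form.

Apply L'Hôpital's rule: differentiate numerator and denominator separately.
  f(x) = 1 - cos(x)   ⇒   f'(x) = sin(x)
  g(x) = (e^(x) - 1)^2   ⇒   g'(x) = 2·(e^(x) - 1)·e^(x)
  lim(x→0) f'(x)/g'(x) = lim(x→0) (sin(x))/(2·(e^(x) - 1)·e^(x))
  = 1/2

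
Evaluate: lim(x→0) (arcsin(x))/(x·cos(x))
This is a 0/0 indeterminate form.

Apply L'Hôpital's rule: differentiate numerator and denominator separately.
  f(x) = asin(x)   ⇒   f'(x) = 1/sqrt(1 - x^2)
  g(x) = x·cos(x)   ⇒   g'(x) = -x·sin(x) + cos(x)
  lim(x→0) f'(x)/g'(x) = lim(x→0) (1/sqrt(1 - x^2))/(-x·sin(x) + cos(x))
  = 1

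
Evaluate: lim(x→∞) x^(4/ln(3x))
This is an exponential indeterminate form.

For exponential indeterminate forms, take the natural log:
  Let L = lim(x→∞) x^(4/ln(3x))
  Then ln(L) = lim(x→∞) [exponent × ln(base)]
  Evaluate using L'Hôpital or standard limits, then exponentiate.
  L = e^(4)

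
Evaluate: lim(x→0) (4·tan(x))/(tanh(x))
This is a 0/0 indeterminate form.

Apply L'Hôpital's rule: differentiate numerator and denominator separately.
  f(x) = 4·tan(x)   ⇒   f'(x) = 4·tan(x)^2 + 4
  g(x) = tanh(x)   ⇒   g'(x) = 1 - tanh(x)^2
  lim(x→0) f'(x)/g'(x) = lim(x→0) (4·tan(x)^2 + 4)/(1 - tanh(x)^2)
  = 4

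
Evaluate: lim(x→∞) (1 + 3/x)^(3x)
This is an exponential indeterminate form.

For exponential indeterminate forms, take the natural log:
  Let L = lim(x→∞) (1 + 3/x)^(3x)
  Then ln(L) = lim(x→∞) [exponent × ln(base)]
  Evaluate using L'Hôpital or standard limits, then exponentiate.
  L = e^(9)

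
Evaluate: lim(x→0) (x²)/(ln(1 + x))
This is a 0/0 indeterminate form.

Apply L'Hôpital's rule: differentiate numerator and denominator separately.
  f(x) = x^2   ⇒   f'(x) = 2·x
  g(x) = ln(x + 1)   ⇒   g'(x) = 1/(x + 1)
  lim(x→0) f'(x)/g'(x) = lim(x→0) (2·x)/(1/(x + 1))
  = 0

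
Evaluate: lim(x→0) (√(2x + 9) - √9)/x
This is a standard limit.

Factor or rationalize the expression:
  lim(x→0) (√(2x + 9) - √9)/x = 1/3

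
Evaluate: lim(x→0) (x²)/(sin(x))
This is a 0/0 indeterminate form.

Apply L'Hôpital's rule: differentiate numerator and denominator separately.
  f(x) = x^2   ⇒   f'(x) = 2·x
  g(x) = sin(x)   ⇒   g'(x) = cos(x)
  lim(x→0) f'(x)/g'(x) = lim(x→0) (2·x)/(cos(x))
  = 0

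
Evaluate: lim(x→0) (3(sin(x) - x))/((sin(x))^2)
This is a 0/0 indeterminate form.

Apply L'Hôpital's rule: differentiate numerator and denominator separately.
  f(x) = -3·x + 3·sin(x)   ⇒   f'(x) = 3·cos(x) - 3
  g(x) = sin(x)^2   ⇒   g'(x) = 2·sin(x)·cos(x)
  lim(x→0) f'(x)/g'(x) = lim(x→0) (3·cos(x) - 3)/(2·sin(x)·cos(x))
  = 0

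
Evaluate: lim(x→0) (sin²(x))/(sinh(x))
This is a 0/0 indeterminate form.

Apply L'Hôpital's rule: differentiate numerator and denominator separately.
  f(x) = sin(x)^2   ⇒   f'(x) = 2·sin(x)·cos(x)
  g(x) = sinh(x)   ⇒   g'(x) = cosh(x)
  lim(x→0) f'(x)/g'(x) = lim(x→0) (2·sin(x)·cos(x))/(cosh(x))
  = 0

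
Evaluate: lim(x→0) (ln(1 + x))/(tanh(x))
This is a 0/0 indeterminate form.

Apply L'Hôpital's rule: differentiate numerator and denominator separately.
  f(x) = ln(x + 1)   ⇒   f'(x) = 1/(x + 1)
  g(x) = tanh(x)   ⇒   g'(x) = 1 - tanh(x)^2
  lim(x→0) f'(x)/g'(x) = lim(x→0) (1/(x + 1))/(1 - tanh(x)^2)
  = 1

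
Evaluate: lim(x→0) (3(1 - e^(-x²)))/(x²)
This is a 0/0 indeterminate form.

Apply L'Hôpital's rule: differentiate numerator and denominator separately.
  f(x) = 3 - 3·e^(-x^2)   ⇒   f'(x) = 6·x·e^(-x^2)
  g(x) = x^2   ⇒   g'(x) = 2·x
  lim(x→0) f'(x)/g'(x) = lim(x→0) (6·x·e^(-x^2))/(2·x)
  = 3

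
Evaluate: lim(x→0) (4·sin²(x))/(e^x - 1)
This is a 0/0 indeterminate form.

Apply L'Hôpital's rule: differentiate numerator and denominator separately.
  f(x) = 4·sin(x)^2   ⇒   f'(x) = 8·sin(x)·cos(x)
  g(x) = e^(x) - 1   ⇒   g'(x) = e^(x)
  lim(x→0) f'(x)/g'(x) = lim(x→0) (8·sin(x)·cos(x))/(e^(x))
  = 0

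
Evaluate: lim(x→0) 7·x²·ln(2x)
This is a 0·∞ indeterminate form.

Rewrite 0·∞ as a quotient (0/0 or ∞/∞ form), then apply L'Hôpital's rule:
  lim(x→0) 7·x²·ln(2x) = 0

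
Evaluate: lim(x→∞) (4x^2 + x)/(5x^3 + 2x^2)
This is an ∞/∞ indeterminate form.

Apply L'Hôpital's rule: differentiate numerator and denominator separately.
  f(x) = 4·x^2 + x   ⇒   f'(x) = 8·x + 1
  g(x) = 5·x^3 + 2·x^2   ⇒   g'(x) = 15·x^2 + 4·x
  lim(x→∞) f'(x)/g'(x) = lim(x→∞) (8·x + 1)/(15·x^2 + 4·x)
  = 0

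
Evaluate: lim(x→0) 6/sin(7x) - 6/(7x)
This is an ∞-∞ indeterminate form.

Combine fractions or rationalize to convert ∞-∞ to 0/0 form:
  lim(x→0) 6/sin(7x) - 6/(7x) = 0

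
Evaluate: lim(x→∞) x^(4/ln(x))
This is an exponential indeterminate form.

For exponential indeterminate forms, take the natural log:
  Let L = lim(x→∞) x^(4/ln(x))
  Then ln(L) = lim(x→∞) [exponent × ln(base)]
  Evaluate using L'Hôpital or standard limits, then exponentiate.
  L = e^(4)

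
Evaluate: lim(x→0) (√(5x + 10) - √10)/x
This is a standard limit.

Factor or rationalize the expression:
  lim(x→0) (√(5x + 10) - √10)/x = sqrt(10)/4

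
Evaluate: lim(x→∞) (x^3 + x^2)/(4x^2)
This is an ∞/∞ indeterminate form.

Apply L'Hôpital's rule: differentiate numerator and denominator separately.
  f(x) = x^3 + x^2   ⇒   f'(x) = 3·x^2 + 2·x
  g(x) = 4·x^2   ⇒   g'(x) = 8·x
  lim(x→∞) f'(x)/g'(x) = lim(x→∞) (3·x^2 + 2·x)/(8·x)
  = ∞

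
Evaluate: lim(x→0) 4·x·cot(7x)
This is a 0·∞ indeterminate form.

Rewrite 0·∞ as a quotient (0/0 or ∞/∞ form), then apply L'Hôpital's rule:
  lim(x→0) 4·x·cot(7x) = 4/7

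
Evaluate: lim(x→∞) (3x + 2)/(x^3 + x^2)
This is an ∞/∞ indeterminate form.

Apply L'Hôpital's rule: differentiate numerator and denominator separately.
  f(x) = 3·x + 2   ⇒   f'(x) = 3
  g(x) = x^3 + x^2   ⇒   g'(x) = 3·x^2 + 2·x
  lim(x→∞) f'(x)/g'(x) = lim(x→∞) (3)/(3·x^2 + 2·x)
  = 0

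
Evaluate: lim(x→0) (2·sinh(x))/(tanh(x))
This is a 0/0 indeterminate form.

Apply L'Hôpital's rule: differentiate numerator and denominator separately.
  f(x) = 2·sinh(x)   ⇒   f'(x) = 2·cosh(x)
  g(x) = tanh(x)   ⇒   g'(x) = 1 - tanh(x)^2
  lim(x→0) f'(x)/g'(x) = lim(x→0) (2·cosh(x))/(1 - tanh(x)^2)
  = 2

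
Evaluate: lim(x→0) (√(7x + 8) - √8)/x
This is a standard limit.

Factor or rationalize the expression:
  lim(x→0) (√(7x + 8) - √8)/x = 7·sqrt(2)/8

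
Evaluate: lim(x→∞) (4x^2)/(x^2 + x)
This is an ∞/∞ indeterminate form.

Apply L'Hôpital's rule: differentiate numerator and denominator separately.
  f(x) = 4·x^2   ⇒   f'(x) = 8·x
  g(x) = x^2 + x   ⇒   g'(x) = 2·x + 1
  lim(x→∞) f'(x)/g'(x) = lim(x→∞) (8·x)/(2·x + 1)
  = 4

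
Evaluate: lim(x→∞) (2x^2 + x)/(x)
This is an ∞/∞ indeterminate form.

Apply L'Hôpital's rule: differentiate numerator and denominator separately.
  f(x) = 2·x^2 + x   ⇒   f'(x) = 4·x + 1
  g(x) = x   ⇒   g'(x) = 1
  lim(x→∞) f'(x)/g'(x) = lim(x→∞) (4·x + 1)/(1)
  = ∞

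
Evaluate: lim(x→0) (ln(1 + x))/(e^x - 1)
This is a 0/0 indeterminate form.

Apply L'Hôpital's rule: differentiate numerator and denominator separately.
  f(x) = ln(x + 1)   ⇒   f'(x) = 1/(x + 1)
  g(x) = e^(x) - 1   ⇒   g'(x) = e^(x)
  lim(x→0) f'(x)/g'(x) = lim(x→0) (1/(x + 1))/(e^(x))
  = 1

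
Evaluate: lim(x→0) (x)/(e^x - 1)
This is a 0/0 indeterminate form.

Apply L'Hôpital's rule: differentiate numerator and denominator separately.
  f(x) = x   ⇒   f'(x) = 1
  g(x) = e^(x) - 1   ⇒   g'(x) = e^(x)
  lim(x→0) f'(x)/g'(x) = lim(x→0) (1)/(e^(x))
  = 1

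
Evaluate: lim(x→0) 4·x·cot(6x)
This is a 0·∞ indeterminate form.

Rewrite 0·∞ as a quotient (0/0 or ∞/∞ form), then apply L'Hôpital's rule:
  lim(x→0) 4·x·cot(6x) = 2/3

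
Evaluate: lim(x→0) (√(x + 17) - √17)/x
This is a standard limit.

Factor or rationalize the expression:
  lim(x→0) (√(x + 17) - √17)/x = sqrt(17)/34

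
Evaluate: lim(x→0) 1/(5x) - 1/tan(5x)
This is an ∞-∞ indeterminate form.

Combine fractions or rationalize to convert ∞-∞ to 0/0 form:
  lim(x→0) 1/(5x) - 1/tan(5x) = 0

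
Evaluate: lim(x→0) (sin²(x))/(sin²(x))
This is a 0/0 indeterminate form.

Apply L'Hôpital's rule: differentiate numerator and denominator separately.
  f(x) = sin(x)^2   ⇒   f'(x) = 2·sin(x)·cos(x)
  g(x) = sin(x)^2   ⇒   g'(x) = 2·sin(x)·cos(x)
  lim(x→0) f'(x)/g'(x) = lim(x→0) (2·sin(x)·cos(x))/(2·sin(x)·cos(x))
  = 1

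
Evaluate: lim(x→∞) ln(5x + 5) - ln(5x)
This is an ∞-∞ indeterminate form.

Combine fractions or rationalize to convert ∞-∞ to 0/0 form:
  lim(x→∞) ln(5x + 5) - ln(5x) = 0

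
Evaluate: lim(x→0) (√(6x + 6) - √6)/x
This is a standard limit.

Factor or rationalize the expression:
  lim(x→0) (√(6x + 6) - √6)/x = sqrt(6)/2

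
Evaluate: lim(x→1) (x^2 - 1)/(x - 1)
This is a standard limit.

Factor or rationalize the expression:
  lim(x→1) (x^2 - 1)/(x - 1) = 2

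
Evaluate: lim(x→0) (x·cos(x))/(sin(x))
This is a 0/0 indeterminate form.

Apply L'Hôpital's rule: differentiate numerator and denominator separately.
  f(x) = x·cos(x)   ⇒   f'(x) = -x·sin(x) + cos(x)
  g(x) = sin(x)   ⇒   g'(x) = cos(x)
  lim(x→0) f'(x)/g'(x) = lim(x→0) (-x·sin(x) + cos(x))/(cos(x))
  = 1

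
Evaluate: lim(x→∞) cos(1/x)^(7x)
This is an exponential indeterminate form.

For exponential indeterminate forms, take the natural log:
  Let L = lim(x→∞) cos(1/x)^(7x)
  Then ln(L) = lim(x→∞) [exponent × ln(base)]
  Evaluate using L'Hôpital or standard limits, then exponentiate.
  L = 1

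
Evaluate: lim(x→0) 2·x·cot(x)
This is a 0·∞ indeterminate form.

Rewrite 0·∞ as a quotient (0/0 or ∞/∞ form), then apply L'Hôpital's rule:
  lim(x→0) 2·x·cot(x) = 2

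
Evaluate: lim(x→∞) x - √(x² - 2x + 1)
This is an ∞-∞ indeterminate form.

Combine fractions or rationalize to convert ∞-∞ to 0/0 form:
  lim(x→∞) x - √(x² - 2x + 1) = 1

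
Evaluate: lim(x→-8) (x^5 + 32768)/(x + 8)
This is a standard limit.

Factor or rationalize the expression:
  lim(x→-8) (x^5 + 32768)/(x + 8) = 20480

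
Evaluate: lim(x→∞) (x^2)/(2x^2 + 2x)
This is an ∞/∞ indeterminate form.

Apply L'Hôpital's rule: differentiate numerator and denominator separately.
  f(x) = x^2   ⇒   f'(x) = 2·x
  g(x) = 2·x^2 + 2·x   ⇒   g'(x) = 4·x + 2
  lim(x→∞) f'(x)/g'(x) = lim(x→∞) (2·x)/(4·x + 2)
  = 1/2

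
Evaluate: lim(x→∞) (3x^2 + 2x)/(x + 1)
This is an ∞/∞ indeterminate form.

Apply L'Hôpital's rule: differentiate numerator and denominator separately.
  f(x) = 3·x^2 + 2·x   ⇒   f'(x) = 6·x + 2
  g(x) = x + 1   ⇒   g'(x) = 1
  lim(x→∞) f'(x)/g'(x) = lim(x→∞) (6·x + 2)/(1)
  = ∞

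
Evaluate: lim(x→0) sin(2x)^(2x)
This is an exponential indeterminate form.

For exponential indeterminate forms, take the natural log:
  Let L = lim(x→0) sin(2x)^(2x)
  Then ln(L) = lim(x→0) [exponent × ln(base)]
  Evaluate using L'Hôpital or standard limits, then exponentiate.
  L = 1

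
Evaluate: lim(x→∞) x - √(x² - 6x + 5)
This is an ∞-∞ indeterminate form.

Combine fractions or rationalize to convert ∞-∞ to 0/0 form:
  lim(x→∞) x - √(x² - 6x + 5) = 3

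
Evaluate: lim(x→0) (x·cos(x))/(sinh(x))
This is a 0/0 indeterminate form.

Apply L'Hôpital's rule: differentiate numerator and denominator separately.
  f(x) = x·cos(x)   ⇒   f'(x) = -x·sin(x) + cos(x)
  g(x) = sinh(x)   ⇒   g'(x) = cosh(x)
  lim(x→0) f'(x)/g'(x) = lim(x→0) (-x·sin(x) + cos(x))/(cosh(x))
  = 1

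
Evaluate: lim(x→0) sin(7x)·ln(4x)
This is a 0·∞ indeterminate form.

Rewrite 0·∞ as a quotient (0/0 or ∞/∞ form), then apply L'Hôpital's rule:
  lim(x→0) sin(7x)·ln(4x) = 0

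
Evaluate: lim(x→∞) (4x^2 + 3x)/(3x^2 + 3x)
This is an ∞/∞ indeterminate form.

Apply L'Hôpital's rule: differentiate numerator and denominator separately.
  f(x) = 4·x^2 + 3·x   ⇒   f'(x) = 8·x + 3
  g(x) = 3·x^2 + 3·x   ⇒   g'(x) = 6·x + 3
  lim(x→∞) f'(x)/g'(x) = lim(x→∞) (8·x + 3)/(6·x + 3)
  = 4/3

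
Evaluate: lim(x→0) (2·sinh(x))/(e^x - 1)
This is a 0/0 indeterminate form.

Apply L'Hôpital's rule: differentiate numerator and denominator separately.
  f(x) = 2·sinh(x)   ⇒   f'(x) = 2·cosh(x)
  g(x) = e^(x) - 1   ⇒   g'(x) = e^(x)
  lim(x→0) f'(x)/g'(x) = lim(x→0) (2·cosh(x))/(e^(x))
  = 2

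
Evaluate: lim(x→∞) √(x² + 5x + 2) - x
This is an ∞-∞ indeterminate form.

Combine fractions or rationalize to convert ∞-∞ to 0/0 form:
  lim(x→∞) √(x² + 5x + 2) - x = 5/2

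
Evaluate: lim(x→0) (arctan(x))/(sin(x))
This is a 0/0 indeterminate form.

Apply L'Hôpital's rule: differentiate numerator and denominator separately.
  f(x) = atan(x)   ⇒   f'(x) = 1/(x^2 + 1)
  g(x) = sin(x)   ⇒   g'(x) = cos(x)
  lim(x→0) f'(x)/g'(x) = lim(x→0) (1/(x^2 + 1))/(cos(x))
  = 1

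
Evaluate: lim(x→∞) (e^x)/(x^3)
This is an ∞/∞ indeterminate form.

Apply L'Hôpital's rule: differentiate numerator and denominator separately.
  f(x) = e^(x)   ⇒   f'(x) = e^(x)
  g(x) = x^3   ⇒   g'(x) = 3·x^2
  lim(x→∞) f'(x)/g'(x) = lim(x→∞) (e^(x))/(3·x^2)
  = ∞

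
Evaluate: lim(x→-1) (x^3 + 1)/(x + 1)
This is a standard limit.

Factor or rationalize the expression:
  lim(x→-1) (x^3 + 1)/(x + 1) = 3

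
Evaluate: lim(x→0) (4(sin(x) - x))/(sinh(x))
This is a 0/0 indeterminate form.

Apply L'Hôpital's rule: differentiate numerator and denominator separately.
  f(x) = -4·x + 4·sin(x)   ⇒   f'(x) = 4·cos(x) - 4
  g(x) = sinh(x)   ⇒   g'(x) = cosh(x)
  lim(x→0) f'(x)/g'(x) = lim(x→0) (4·cos(x) - 4)/(cosh(x))
  = 0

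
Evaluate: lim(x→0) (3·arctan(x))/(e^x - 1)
This is a 0/0 indeterminate form.

Apply L'Hôpital's rule: differentiate numerator and denominator separately.
  f(x) = 3·atan(x)   ⇒   f'(x) = 3/(x^2 + 1)
  g(x) = e^(x) - 1   ⇒   g'(x) = e^(x)
  lim(x→0) f'(x)/g'(x) = lim(x→0) (3/(x^2 + 1))/(e^(x))
  = 3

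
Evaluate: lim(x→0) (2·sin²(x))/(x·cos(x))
This is a 0/0 indeterminate form.

Apply L'Hôpital's rule: differentiate numerator and denominator separately.
  f(x) = 2·sin(x)^2   ⇒   f'(x) = 4·sin(x)·cos(x)
  g(x) = x·cos(x)   ⇒   g'(x) = -x·sin(x) + cos(x)
  lim(x→0) f'(x)/g'(x) = lim(x→0) (4·sin(x)·cos(x))/(-x·sin(x) + cos(x))
  = 0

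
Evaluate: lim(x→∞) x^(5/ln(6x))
This is an exponential indeterminate form.

For exponential indeterminate forms, take the natural log:
  Let L = lim(x→∞) x^(5/ln(6x))
  Then ln(L) = lim(x→∞) [exponent × ln(base)]
  Evaluate using L'Hôpital or standard limits, then exponentiate.
  L = e^(5)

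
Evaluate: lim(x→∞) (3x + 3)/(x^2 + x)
This is an ∞/∞ indeterminate form.

Apply L'Hôpital's rule: differentiate numerator and denominator separately.
  f(x) = 3·x + 3   ⇒   f'(x) = 3
  g(x) = x^2 + x   ⇒   g'(x) = 2·x + 1
  lim(x→∞) f'(x)/g'(x) = lim(x→∞) (3)/(2·x + 1)
  = 0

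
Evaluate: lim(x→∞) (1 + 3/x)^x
This is an exponential indeterminate form.

For exponential indeterminate forms, take the natural log:
  Let L = lim(x→∞) (1 + 3/x)^x
  Then ln(L) = lim(x→∞) [exponent × ln(base)]
  Evaluate using L'Hôpital or standard limits, then exponentiate.
  L = e^(3)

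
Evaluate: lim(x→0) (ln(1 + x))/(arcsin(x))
This is a 0/0 indeterminate form.

Apply L'Hôpital's rule: differentiate numerator and denominator separately.
  f(x) = ln(x + 1)   ⇒   f'(x) = 1/(x + 1)
  g(x) = asin(x)   ⇒   g'(x) = 1/sqrt(1 - x^2)
  lim(x→0) f'(x)/g'(x) = lim(x→0) (1/(x + 1))/(1/sqrt(1 - x^2))
  = 1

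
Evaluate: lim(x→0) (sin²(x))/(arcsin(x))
This is a 0/0 indeterminate form.

Apply L'Hôpital's rule: differentiate numerator and denominator separately.
  f(x) = sin(x)^2   ⇒   f'(x) = 2·sin(x)·cos(x)
  g(x) = asin(x)   ⇒   g'(x) = 1/sqrt(1 - x^2)
  lim(x→0) f'(x)/g'(x) = lim(x→0) (2·sin(x)·cos(x))/(1/sqrt(1 - x^2))
  = 0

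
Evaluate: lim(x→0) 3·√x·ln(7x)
This is a 0·∞ indeterminate form.

Rewrite 0·∞ as a quotient (0/0 or ∞/∞ form), then apply L'Hôpital's rule:
  lim(x→0) 3·√x·ln(7x) = 0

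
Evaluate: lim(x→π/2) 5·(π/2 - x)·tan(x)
This is a 0·∞ indeterminate form.

Rewrite 0·∞ as a quotient (0/0 or ∞/∞ form), then apply L'Hôpital's rule:
  lim(x→π/2) 5·(π/2 - x)·tan(x) = 5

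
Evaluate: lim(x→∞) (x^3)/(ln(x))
This is an ∞/∞ indeterminate form.

Apply L'Hôpital's rule: differentiate numerator and denominator separately.
  f(x) = x^3   ⇒   f'(x) = 3·x^2
  g(x) = ln(x)   ⇒   g'(x) = 1/x
  lim(x→∞) f'(x)/g'(x) = lim(x→∞) (3·x^2)/(1/x)
  = ∞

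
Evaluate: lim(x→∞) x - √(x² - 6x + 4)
This is an ∞-∞ indeterminate form.

Combine fractions or rationalize to convert ∞-∞ to 0/0 form:
  lim(x→∞) x - √(x² - 6x + 4) = 3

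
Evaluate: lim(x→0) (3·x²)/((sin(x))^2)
This is a 0/0 indeterminate form.

Apply L'Hôpital's rule: differentiate numerator and denominator separately.
  f(x) = 3·x^2   ⇒   f'(x) = 6·x
  g(x) = sin(x)^2   ⇒   g'(x) = 2·sin(x)·cos(x)
  lim(x→0) f'(x)/g'(x) = lim(x→0) (6·x)/(2·sin(x)·cos(x))
  = 3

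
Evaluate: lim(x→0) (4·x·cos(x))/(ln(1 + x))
This is a 0/0 indeterminate form.

Apply L'Hôpital's rule: differentiate numerator and denominator separately.
  f(x) = 4·x·cos(x)   ⇒   f'(x) = -4·x·sin(x) + 4·cos(x)
  g(x) = ln(x + 1)   ⇒   g'(x) = 1/(x + 1)
  lim(x→0) f'(x)/g'(x) = lim(x→0) (-4·x·sin(x) + 4·cos(x))/(1/(x + 1))
  = 4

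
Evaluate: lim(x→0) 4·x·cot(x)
This is a 0·∞ indeterminate form.

Rewrite 0·∞ as a quotient (0/0 or ∞/∞ form), then apply L'Hôpital's rule:
  lim(x→0) 4·x·cot(x) = 4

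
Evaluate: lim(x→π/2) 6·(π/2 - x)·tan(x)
This is a 0·∞ indeterminate form.

Rewrite 0·∞ as a quotient (0/0 or ∞/∞ form), then apply L'Hôpital's rule:
  lim(x→π/2) 6·(π/2 - x)·tan(x) = 6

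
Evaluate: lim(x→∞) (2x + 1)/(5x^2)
This is an ∞/∞ indeterminate form.

Apply L'Hôpital's rule: differentiate numerator and denominator separately.
  f(x) = 2·x + 1   ⇒   f'(x) = 2
  g(x) = 5·x^2   ⇒   g'(x) = 10·x
  lim(x→∞) f'(x)/g'(x) = lim(x→∞) (2)/(10·x)
  = 0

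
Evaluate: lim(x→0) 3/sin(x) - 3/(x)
This is an ∞-∞ indeterminate form.

Combine fractions or rationalize to convert ∞-∞ to 0/0 form:
  lim(x→0) 3/sin(x) - 3/(x) = 0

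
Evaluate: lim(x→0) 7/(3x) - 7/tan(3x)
This is an ∞-∞ indeterminate form.

Combine fractions or rationalize to convert ∞-∞ to 0/0 form:
  lim(x→0) 7/(3x) - 7/tan(3x) = 0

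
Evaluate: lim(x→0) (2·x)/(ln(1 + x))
This is a 0/0 indeterminate form.

Apply L'Hôpital's rule: differentiate numerator and denominator separately.
  f(x) = 2·x   ⇒   f'(x) = 2
  g(x) = ln(x + 1)   ⇒   g'(x) = 1/(x + 1)
  lim(x→0) f'(x)/g'(x) = lim(x→0) (2)/(1/(x + 1))
  = 2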